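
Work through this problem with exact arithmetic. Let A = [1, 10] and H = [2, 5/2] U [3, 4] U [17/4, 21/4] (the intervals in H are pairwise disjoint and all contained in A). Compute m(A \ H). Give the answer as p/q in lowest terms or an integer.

The ambient interval has length m(A) = 10 - 1 = 9.
Since the holes are disjoint and sit inside A, by finite additivity
  m(H) = sum_i (b_i - a_i), and m(A \ H) = m(A) - m(H).
Computing the hole measures:
  m(H_1) = 5/2 - 2 = 1/2.
  m(H_2) = 4 - 3 = 1.
  m(H_3) = 21/4 - 17/4 = 1.
Summed: m(H) = 1/2 + 1 + 1 = 5/2.
So m(A \ H) = 9 - 5/2 = 13/2.

13/2


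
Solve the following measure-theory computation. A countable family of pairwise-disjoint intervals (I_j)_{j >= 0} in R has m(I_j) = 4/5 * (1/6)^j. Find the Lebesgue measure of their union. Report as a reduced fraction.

By countable additivity of the Lebesgue measure on pairwise disjoint measurable sets,
  m(union_{j >= 0} I_j) = sum_{j >= 0} m(I_j) = sum_{j >= 0} a * r^j,
  with a = 4/5 and r = 1/6.
Since 0 < r = 1/6 < 1, the geometric series converges:
  sum_{j >= 0} a * r^j = a / (1 - r).
  = 4/5 / (1 - 1/6)
  = 4/5 / (5/6)
  = 24/25.

24/25


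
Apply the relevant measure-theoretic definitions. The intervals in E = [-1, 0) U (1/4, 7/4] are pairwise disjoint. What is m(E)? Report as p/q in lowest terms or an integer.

For pairwise disjoint intervals, m(union_i I_i) = sum_i m(I_i),
and m is invariant under swapping open/closed endpoints (single points have measure 0).
So m(E) = sum_i (b_i - a_i).
  I_1 has length 0 - (-1) = 1.
  I_2 has length 7/4 - 1/4 = 3/2.
Summing:
  m(E) = 1 + 3/2 = 5/2.

5/2


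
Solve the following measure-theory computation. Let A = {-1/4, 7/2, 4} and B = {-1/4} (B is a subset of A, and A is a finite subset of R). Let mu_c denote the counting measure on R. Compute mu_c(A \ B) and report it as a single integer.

Counting measure assigns mu_c(E) = |E| (number of elements) when E is finite. For B subset A, A \ B is the set of elements of A not in B, so |A \ B| = |A| - |B|.
|A| = 3, |B| = 1, so mu_c(A \ B) = 3 - 1 = 2.

2


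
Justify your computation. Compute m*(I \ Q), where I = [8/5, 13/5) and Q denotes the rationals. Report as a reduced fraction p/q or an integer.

The interval I = [8/5, 13/5) has m(I) = 13/5 - 8/5 = 1 (endpoints are measure-zero, so open/closed/half-open agree). Write I = (I cap Q) u (I \ Q). The rationals in I are countable, so m*(I cap Q) = 0 (cover each rational by intervals whose total length is arbitrarily small). By countable subadditivity m*(I) <= m*(I cap Q) + m*(I \ Q), hence m*(I \ Q) >= m(I) = 1. The reverse inequality m*(I \ Q) <= m*(I) = 1 is trivial since (I \ Q) is a subset of I. Therefore m*(I \ Q) = 1.

1


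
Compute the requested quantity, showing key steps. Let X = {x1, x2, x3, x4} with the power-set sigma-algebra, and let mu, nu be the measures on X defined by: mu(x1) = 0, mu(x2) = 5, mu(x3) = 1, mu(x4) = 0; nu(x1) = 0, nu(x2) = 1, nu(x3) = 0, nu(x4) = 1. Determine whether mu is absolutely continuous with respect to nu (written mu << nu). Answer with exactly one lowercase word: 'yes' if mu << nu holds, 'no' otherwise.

mu << nu means: every nu-null measurable set is also mu-null; equivalently, for every atom x, if nu({x}) = 0 then mu({x}) = 0.
Checking each atom:
  x1: nu = 0, mu = 0 -> consistent with mu << nu.
  x2: nu = 1 > 0 -> no constraint.
  x3: nu = 0, mu = 1 > 0 -> violates mu << nu.
  x4: nu = 1 > 0 -> no constraint.
The atom(s) x3 violate the condition (nu = 0 but mu > 0). Therefore mu is NOT absolutely continuous w.r.t. nu.

no


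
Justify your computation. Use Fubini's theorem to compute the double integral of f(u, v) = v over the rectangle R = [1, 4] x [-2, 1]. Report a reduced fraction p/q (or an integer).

f(u, v) is a tensor product of a function of u and a function of v, and both factors are bounded continuous (hence Lebesgue integrable) on the rectangle, so Fubini's theorem applies:
  integral_R f d(m x m) = (integral_a1^b1 1 du) * (integral_a2^b2 v dv).
Inner integral in u: integral_{1}^{4} 1 du = (4^1 - 1^1)/1
  = 3.
Inner integral in v: integral_{-2}^{1} v dv = (1^2 - (-2)^2)/2
  = -3/2.
Product: (3) * (-3/2) = -9/2.

-9/2


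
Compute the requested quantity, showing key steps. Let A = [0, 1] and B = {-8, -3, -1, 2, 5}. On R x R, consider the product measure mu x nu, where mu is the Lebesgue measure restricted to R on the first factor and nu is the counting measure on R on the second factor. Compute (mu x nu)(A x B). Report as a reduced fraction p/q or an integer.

For a measurable rectangle A x B, the product measure satisfies
  (mu x nu)(A x B) = mu(A) * nu(B).
  mu(A) = 1.
  nu(B) = 5.
  (mu x nu)(A x B) = 1 * 5 = 5.

5


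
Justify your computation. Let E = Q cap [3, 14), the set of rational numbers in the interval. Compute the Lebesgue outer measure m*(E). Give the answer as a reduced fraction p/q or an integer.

The set Q cap [3, 14) is countable (a subset of the countable set Q). Lebesgue outer measure of any countable set is 0: each singleton {q} has m*({q}) = 0, and by countable subadditivity m*(union_k {q_k}) <= sum_k m*({q_k}) = sum_k 0 = 0. The reverse inequality m*(E) >= 0 is automatic. So m*(Q cap [3, 14)) = 0.

0


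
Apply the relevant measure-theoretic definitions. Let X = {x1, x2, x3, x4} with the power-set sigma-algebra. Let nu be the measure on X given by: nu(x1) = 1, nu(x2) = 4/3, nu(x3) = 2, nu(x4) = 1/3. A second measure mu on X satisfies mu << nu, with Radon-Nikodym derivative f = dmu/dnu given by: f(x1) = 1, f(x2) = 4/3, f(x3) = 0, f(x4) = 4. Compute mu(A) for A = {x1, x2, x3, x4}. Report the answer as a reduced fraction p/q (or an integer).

By the defining property of the Radon-Nikodym derivative, for every measurable set A,
  mu(A) = integral_A f dnu.
Since nu is a discrete measure concentrated on the atoms of X, the integral over A reduces to the sum
  mu(A) = sum_{x in A} f(x) * nu({x}).
Computing each term:
  x1: f(x1) * nu(x1) = 1 * 1 = 1.
  x2: f(x2) * nu(x2) = 4/3 * 4/3 = 16/9.
  x3: f(x3) * nu(x3) = 0 * 2 = 0.
  x4: f(x4) * nu(x4) = 4 * 1/3 = 4/3.
Summing: mu(A) = 1 + 16/9 + 0 + 4/3 = 37/9.

37/9


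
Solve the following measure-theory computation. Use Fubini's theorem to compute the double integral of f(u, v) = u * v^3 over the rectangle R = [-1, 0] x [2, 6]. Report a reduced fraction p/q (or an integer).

f(u, v) is a tensor product of a function of u and a function of v, and both factors are bounded continuous (hence Lebesgue integrable) on the rectangle, so Fubini's theorem applies:
  integral_R f d(m x m) = (integral_a1^b1 u du) * (integral_a2^b2 v^3 dv).
Inner integral in u: integral_{-1}^{0} u du = (0^2 - (-1)^2)/2
  = -1/2.
Inner integral in v: integral_{2}^{6} v^3 dv = (6^4 - 2^4)/4
  = 320.
Product: (-1/2) * (320) = -160.

-160


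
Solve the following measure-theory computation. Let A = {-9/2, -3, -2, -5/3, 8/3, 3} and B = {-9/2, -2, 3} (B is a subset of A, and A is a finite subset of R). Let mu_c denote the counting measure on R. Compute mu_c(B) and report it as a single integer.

Counting measure assigns mu_c(E) = |E| (number of elements) when E is finite.
B has 3 element(s), so mu_c(B) = 3.

3


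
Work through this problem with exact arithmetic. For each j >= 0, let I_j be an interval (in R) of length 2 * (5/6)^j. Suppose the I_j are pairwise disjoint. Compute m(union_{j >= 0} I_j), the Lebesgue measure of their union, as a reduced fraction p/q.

By countable additivity of the Lebesgue measure on pairwise disjoint measurable sets,
  m(union_{j >= 0} I_j) = sum_{j >= 0} m(I_j) = sum_{j >= 0} a * r^j,
  with a = 2 and r = 5/6.
Since 0 < r = 5/6 < 1, the geometric series converges:
  sum_{j >= 0} a * r^j = a / (1 - r).
  = 2 / (1 - 5/6)
  = 2 / (1/6)
  = 12.

12


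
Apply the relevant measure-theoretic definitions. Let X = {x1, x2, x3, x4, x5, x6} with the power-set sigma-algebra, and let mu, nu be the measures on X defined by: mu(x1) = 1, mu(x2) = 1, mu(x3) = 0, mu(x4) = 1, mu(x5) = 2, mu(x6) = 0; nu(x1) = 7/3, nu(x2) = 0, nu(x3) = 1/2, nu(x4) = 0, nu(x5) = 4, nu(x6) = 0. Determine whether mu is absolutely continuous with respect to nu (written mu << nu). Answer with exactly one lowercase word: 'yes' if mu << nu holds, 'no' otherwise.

mu << nu means: every nu-null measurable set is also mu-null; equivalently, for every atom x, if nu({x}) = 0 then mu({x}) = 0.
Checking each atom:
  x1: nu = 7/3 > 0 -> no constraint.
  x2: nu = 0, mu = 1 > 0 -> violates mu << nu.
  x3: nu = 1/2 > 0 -> no constraint.
  x4: nu = 0, mu = 1 > 0 -> violates mu << nu.
  x5: nu = 4 > 0 -> no constraint.
  x6: nu = 0, mu = 0 -> consistent with mu << nu.
The atom(s) x2, x4 violate the condition (nu = 0 but mu > 0). Therefore mu is NOT absolutely continuous w.r.t. nu.

no


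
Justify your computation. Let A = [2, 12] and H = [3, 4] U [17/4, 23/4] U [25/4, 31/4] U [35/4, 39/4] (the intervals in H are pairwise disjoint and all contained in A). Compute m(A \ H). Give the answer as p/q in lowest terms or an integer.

The ambient interval has length m(A) = 12 - 2 = 10.
Since the holes are disjoint and sit inside A, by finite additivity
  m(H) = sum_i (b_i - a_i), and m(A \ H) = m(A) - m(H).
Computing the hole measures:
  m(H_1) = 4 - 3 = 1.
  m(H_2) = 23/4 - 17/4 = 3/2.
  m(H_3) = 31/4 - 25/4 = 3/2.
  m(H_4) = 39/4 - 35/4 = 1.
Summed: m(H) = 1 + 3/2 + 3/2 + 1 = 5.
So m(A \ H) = 10 - 5 = 5.

5


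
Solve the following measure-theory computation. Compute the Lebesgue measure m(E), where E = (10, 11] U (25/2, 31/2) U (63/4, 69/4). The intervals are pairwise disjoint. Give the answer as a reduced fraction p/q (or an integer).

For pairwise disjoint intervals, m(union_i I_i) = sum_i m(I_i),
and m is invariant under swapping open/closed endpoints (single points have measure 0).
So m(E) = sum_i (b_i - a_i).
  I_1 has length 11 - 10 = 1.
  I_2 has length 31/2 - 25/2 = 3.
  I_3 has length 69/4 - 63/4 = 3/2.
Summing:
  m(E) = 1 + 3 + 3/2 = 11/2.

11/2


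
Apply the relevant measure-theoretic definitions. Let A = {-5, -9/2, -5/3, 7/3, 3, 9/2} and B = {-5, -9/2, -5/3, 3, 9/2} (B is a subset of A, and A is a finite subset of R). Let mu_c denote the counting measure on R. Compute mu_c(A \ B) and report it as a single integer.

Counting measure assigns mu_c(E) = |E| (number of elements) when E is finite. For B subset A, A \ B is the set of elements of A not in B, so |A \ B| = |A| - |B|.
|A| = 6, |B| = 5, so mu_c(A \ B) = 6 - 5 = 1.

1


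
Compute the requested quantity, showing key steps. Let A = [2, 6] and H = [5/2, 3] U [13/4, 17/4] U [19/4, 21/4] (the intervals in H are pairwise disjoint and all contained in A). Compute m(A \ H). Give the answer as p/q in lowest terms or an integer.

The ambient interval has length m(A) = 6 - 2 = 4.
Since the holes are disjoint and sit inside A, by finite additivity
  m(H) = sum_i (b_i - a_i), and m(A \ H) = m(A) - m(H).
Computing the hole measures:
  m(H_1) = 3 - 5/2 = 1/2.
  m(H_2) = 17/4 - 13/4 = 1.
  m(H_3) = 21/4 - 19/4 = 1/2.
Summed: m(H) = 1/2 + 1 + 1/2 = 2.
So m(A \ H) = 4 - 2 = 2.

2


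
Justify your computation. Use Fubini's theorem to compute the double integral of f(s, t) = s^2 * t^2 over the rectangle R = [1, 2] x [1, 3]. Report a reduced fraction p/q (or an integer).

f(s, t) is a tensor product of a function of s and a function of t, and both factors are bounded continuous (hence Lebesgue integrable) on the rectangle, so Fubini's theorem applies:
  integral_R f d(m x m) = (integral_a1^b1 s^2 ds) * (integral_a2^b2 t^2 dt).
Inner integral in s: integral_{1}^{2} s^2 ds = (2^3 - 1^3)/3
  = 7/3.
Inner integral in t: integral_{1}^{3} t^2 dt = (3^3 - 1^3)/3
  = 26/3.
Product: (7/3) * (26/3) = 182/9.

182/9


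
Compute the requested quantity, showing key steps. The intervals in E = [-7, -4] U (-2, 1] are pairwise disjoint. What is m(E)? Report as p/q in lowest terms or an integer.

For pairwise disjoint intervals, m(union_i I_i) = sum_i m(I_i),
and m is invariant under swapping open/closed endpoints (single points have measure 0).
So m(E) = sum_i (b_i - a_i).
  I_1 has length -4 - (-7) = 3.
  I_2 has length 1 - (-2) = 3.
Summing:
  m(E) = 3 + 3 = 6.

6


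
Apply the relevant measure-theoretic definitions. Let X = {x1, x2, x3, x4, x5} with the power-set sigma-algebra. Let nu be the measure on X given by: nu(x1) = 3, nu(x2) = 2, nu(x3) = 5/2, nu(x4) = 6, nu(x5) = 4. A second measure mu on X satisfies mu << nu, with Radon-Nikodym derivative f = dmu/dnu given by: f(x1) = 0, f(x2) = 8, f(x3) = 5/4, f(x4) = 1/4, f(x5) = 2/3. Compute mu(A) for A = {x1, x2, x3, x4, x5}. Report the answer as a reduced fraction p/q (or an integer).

By the defining property of the Radon-Nikodym derivative, for every measurable set A,
  mu(A) = integral_A f dnu.
Since nu is a discrete measure concentrated on the atoms of X, the integral over A reduces to the sum
  mu(A) = sum_{x in A} f(x) * nu({x}).
Computing each term:
  x1: f(x1) * nu(x1) = 0 * 3 = 0.
  x2: f(x2) * nu(x2) = 8 * 2 = 16.
  x3: f(x3) * nu(x3) = 5/4 * 5/2 = 25/8.
  x4: f(x4) * nu(x4) = 1/4 * 6 = 3/2.
  x5: f(x5) * nu(x5) = 2/3 * 4 = 8/3.
Summing: mu(A) = 0 + 16 + 25/8 + 3/2 + 8/3 = 559/24.

559/24


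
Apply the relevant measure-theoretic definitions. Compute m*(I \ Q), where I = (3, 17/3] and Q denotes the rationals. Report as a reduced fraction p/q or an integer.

The interval I = (3, 17/3] has m(I) = 17/3 - 3 = 8/3 (endpoints are measure-zero, so open/closed/half-open agree). Write I = (I cap Q) u (I \ Q). The rationals in I are countable, so m*(I cap Q) = 0 (cover each rational by intervals whose total length is arbitrarily small). By countable subadditivity m*(I) <= m*(I cap Q) + m*(I \ Q), hence m*(I \ Q) >= m(I) = 8/3. The reverse inequality m*(I \ Q) <= m*(I) = 8/3 is trivial since (I \ Q) is a subset of I. Therefore m*(I \ Q) = 8/3.

8/3


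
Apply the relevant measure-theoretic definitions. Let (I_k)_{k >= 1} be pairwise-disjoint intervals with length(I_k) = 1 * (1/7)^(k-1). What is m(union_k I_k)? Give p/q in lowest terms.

By countable additivity of the Lebesgue measure on pairwise disjoint measurable sets,
  m(union_{k >= 1} I_k) = sum_{k >= 1} m(I_k) = sum_{k >= 1} a * r^(k-1),
  with a = 1 and r = 1/7.
Since 0 < r = 1/7 < 1, the geometric series converges:
  sum_{k >= 1} a * r^(k-1) = a / (1 - r).
  = 1 / (1 - 1/7)
  = 1 / (6/7)
  = 7/6.

7/6


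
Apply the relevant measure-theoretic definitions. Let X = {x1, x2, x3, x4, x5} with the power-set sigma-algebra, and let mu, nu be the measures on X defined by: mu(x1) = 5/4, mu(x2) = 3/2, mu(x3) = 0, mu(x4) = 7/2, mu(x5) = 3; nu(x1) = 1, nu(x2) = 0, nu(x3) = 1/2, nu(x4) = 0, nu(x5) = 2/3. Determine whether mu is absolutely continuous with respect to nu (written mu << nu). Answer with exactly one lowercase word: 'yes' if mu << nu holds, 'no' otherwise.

mu << nu means: every nu-null measurable set is also mu-null; equivalently, for every atom x, if nu({x}) = 0 then mu({x}) = 0.
Checking each atom:
  x1: nu = 1 > 0 -> no constraint.
  x2: nu = 0, mu = 3/2 > 0 -> violates mu << nu.
  x3: nu = 1/2 > 0 -> no constraint.
  x4: nu = 0, mu = 7/2 > 0 -> violates mu << nu.
  x5: nu = 2/3 > 0 -> no constraint.
The atom(s) x2, x4 violate the condition (nu = 0 but mu > 0). Therefore mu is NOT absolutely continuous w.r.t. nu.

no


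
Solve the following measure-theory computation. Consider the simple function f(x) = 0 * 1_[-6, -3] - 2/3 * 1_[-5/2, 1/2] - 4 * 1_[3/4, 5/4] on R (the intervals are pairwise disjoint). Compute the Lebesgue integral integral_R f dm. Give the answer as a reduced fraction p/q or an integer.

For a simple function f = sum_i c_i * 1_{A_i} with disjoint A_i,
  integral f dm = sum_i c_i * m(A_i).
Lengths of the A_i:
  m(A_1) = -3 - (-6) = 3.
  m(A_2) = 1/2 - (-5/2) = 3.
  m(A_3) = 5/4 - 3/4 = 1/2.
Contributions c_i * m(A_i):
  (0) * (3) = 0.
  (-2/3) * (3) = -2.
  (-4) * (1/2) = -2.
Total: 0 - 2 - 2 = -4.

-4


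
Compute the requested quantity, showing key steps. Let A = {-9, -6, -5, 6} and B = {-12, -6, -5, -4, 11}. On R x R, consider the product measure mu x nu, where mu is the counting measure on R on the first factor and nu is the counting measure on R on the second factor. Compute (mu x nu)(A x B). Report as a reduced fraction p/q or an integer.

For a measurable rectangle A x B, the product measure satisfies
  (mu x nu)(A x B) = mu(A) * nu(B).
  mu(A) = 4.
  nu(B) = 5.
  (mu x nu)(A x B) = 4 * 5 = 20.

20


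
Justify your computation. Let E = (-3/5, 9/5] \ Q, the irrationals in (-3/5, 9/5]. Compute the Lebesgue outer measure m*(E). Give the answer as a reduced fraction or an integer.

The interval I = (-3/5, 9/5] has m(I) = 9/5 - (-3/5) = 12/5 (endpoints are measure-zero, so open/closed/half-open agree). Write I = (I cap Q) u (I \ Q). The rationals in I are countable, so m*(I cap Q) = 0 (cover each rational by intervals whose total length is arbitrarily small). By countable subadditivity m*(I) <= m*(I cap Q) + m*(I \ Q), hence m*(I \ Q) >= m(I) = 12/5. The reverse inequality m*(I \ Q) <= m*(I) = 12/5 is trivial since (I \ Q) is a subset of I. Therefore m*(I \ Q) = 12/5.

12/5


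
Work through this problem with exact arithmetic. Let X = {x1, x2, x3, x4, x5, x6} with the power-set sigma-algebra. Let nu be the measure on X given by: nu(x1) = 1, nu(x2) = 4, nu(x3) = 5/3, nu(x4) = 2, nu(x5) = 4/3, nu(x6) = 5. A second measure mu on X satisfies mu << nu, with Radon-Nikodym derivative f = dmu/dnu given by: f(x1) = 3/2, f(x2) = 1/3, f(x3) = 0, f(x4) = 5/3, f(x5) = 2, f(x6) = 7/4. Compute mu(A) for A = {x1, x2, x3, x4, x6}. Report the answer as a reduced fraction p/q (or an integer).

By the defining property of the Radon-Nikodym derivative, for every measurable set A,
  mu(A) = integral_A f dnu.
Since nu is a discrete measure concentrated on the atoms of X, the integral over A reduces to the sum
  mu(A) = sum_{x in A} f(x) * nu({x}).
Computing each term:
  x1: f(x1) * nu(x1) = 3/2 * 1 = 3/2.
  x2: f(x2) * nu(x2) = 1/3 * 4 = 4/3.
  x3: f(x3) * nu(x3) = 0 * 5/3 = 0.
  x4: f(x4) * nu(x4) = 5/3 * 2 = 10/3.
  x6: f(x6) * nu(x6) = 7/4 * 5 = 35/4.
Summing: mu(A) = 3/2 + 4/3 + 0 + 10/3 + 35/4 = 179/12.

179/12


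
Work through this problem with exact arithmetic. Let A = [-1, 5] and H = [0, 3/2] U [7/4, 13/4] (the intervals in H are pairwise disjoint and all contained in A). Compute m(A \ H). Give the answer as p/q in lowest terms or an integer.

The ambient interval has length m(A) = 5 - (-1) = 6.
Since the holes are disjoint and sit inside A, by finite additivity
  m(H) = sum_i (b_i - a_i), and m(A \ H) = m(A) - m(H).
Computing the hole measures:
  m(H_1) = 3/2 - 0 = 3/2.
  m(H_2) = 13/4 - 7/4 = 3/2.
Summed: m(H) = 3/2 + 3/2 = 3.
So m(A \ H) = 6 - 3 = 3.

3


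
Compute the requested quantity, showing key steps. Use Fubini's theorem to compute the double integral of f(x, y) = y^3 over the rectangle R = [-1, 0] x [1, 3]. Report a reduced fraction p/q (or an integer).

f(x, y) is a tensor product of a function of x and a function of y, and both factors are bounded continuous (hence Lebesgue integrable) on the rectangle, so Fubini's theorem applies:
  integral_R f d(m x m) = (integral_a1^b1 1 dx) * (integral_a2^b2 y^3 dy).
Inner integral in x: integral_{-1}^{0} 1 dx = (0^1 - (-1)^1)/1
  = 1.
Inner integral in y: integral_{1}^{3} y^3 dy = (3^4 - 1^4)/4
  = 20.
Product: (1) * (20) = 20.

20


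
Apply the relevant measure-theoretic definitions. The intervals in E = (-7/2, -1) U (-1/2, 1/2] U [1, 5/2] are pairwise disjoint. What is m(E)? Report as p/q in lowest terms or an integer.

For pairwise disjoint intervals, m(union_i I_i) = sum_i m(I_i),
and m is invariant under swapping open/closed endpoints (single points have measure 0).
So m(E) = sum_i (b_i - a_i).
  I_1 has length -1 - (-7/2) = 5/2.
  I_2 has length 1/2 - (-1/2) = 1.
  I_3 has length 5/2 - 1 = 3/2.
Summing:
  m(E) = 5/2 + 1 + 3/2 = 5.

5


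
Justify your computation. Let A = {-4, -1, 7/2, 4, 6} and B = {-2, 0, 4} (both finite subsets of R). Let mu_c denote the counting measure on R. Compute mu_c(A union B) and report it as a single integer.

Counting measure on a finite set equals cardinality. By inclusion-exclusion, |A union B| = |A| + |B| - |A cap B|.
|A| = 5, |B| = 3, |A cap B| = 1.
So mu_c(A union B) = 5 + 3 - 1 = 7.

7


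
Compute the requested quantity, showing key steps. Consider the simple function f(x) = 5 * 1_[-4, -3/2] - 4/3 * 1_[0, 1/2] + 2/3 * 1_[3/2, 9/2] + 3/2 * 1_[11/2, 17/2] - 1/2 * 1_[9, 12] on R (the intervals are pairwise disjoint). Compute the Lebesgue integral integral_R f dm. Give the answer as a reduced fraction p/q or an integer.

For a simple function f = sum_i c_i * 1_{A_i} with disjoint A_i,
  integral f dm = sum_i c_i * m(A_i).
Lengths of the A_i:
  m(A_1) = -3/2 - (-4) = 5/2.
  m(A_2) = 1/2 - 0 = 1/2.
  m(A_3) = 9/2 - 3/2 = 3.
  m(A_4) = 17/2 - 11/2 = 3.
  m(A_5) = 12 - 9 = 3.
Contributions c_i * m(A_i):
  (5) * (5/2) = 25/2.
  (-4/3) * (1/2) = -2/3.
  (2/3) * (3) = 2.
  (3/2) * (3) = 9/2.
  (-1/2) * (3) = -3/2.
Total: 25/2 - 2/3 + 2 + 9/2 - 3/2 = 101/6.

101/6


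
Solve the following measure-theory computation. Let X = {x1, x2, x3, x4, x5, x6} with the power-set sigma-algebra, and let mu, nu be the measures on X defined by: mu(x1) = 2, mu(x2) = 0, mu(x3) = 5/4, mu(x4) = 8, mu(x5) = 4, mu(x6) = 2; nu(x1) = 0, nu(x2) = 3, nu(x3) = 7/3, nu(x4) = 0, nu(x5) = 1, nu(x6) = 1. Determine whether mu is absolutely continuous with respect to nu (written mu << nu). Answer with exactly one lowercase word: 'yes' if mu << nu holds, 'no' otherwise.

mu << nu means: every nu-null measurable set is also mu-null; equivalently, for every atom x, if nu({x}) = 0 then mu({x}) = 0.
Checking each atom:
  x1: nu = 0, mu = 2 > 0 -> violates mu << nu.
  x2: nu = 3 > 0 -> no constraint.
  x3: nu = 7/3 > 0 -> no constraint.
  x4: nu = 0, mu = 8 > 0 -> violates mu << nu.
  x5: nu = 1 > 0 -> no constraint.
  x6: nu = 1 > 0 -> no constraint.
The atom(s) x1, x4 violate the condition (nu = 0 but mu > 0). Therefore mu is NOT absolutely continuous w.r.t. nu.

no


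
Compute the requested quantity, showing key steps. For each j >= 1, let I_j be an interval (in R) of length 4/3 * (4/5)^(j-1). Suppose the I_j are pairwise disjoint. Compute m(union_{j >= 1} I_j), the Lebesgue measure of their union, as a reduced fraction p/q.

By countable additivity of the Lebesgue measure on pairwise disjoint measurable sets,
  m(union_{j >= 1} I_j) = sum_{j >= 1} m(I_j) = sum_{j >= 1} a * r^(j-1),
  with a = 4/3 and r = 4/5.
Since 0 < r = 4/5 < 1, the geometric series converges:
  sum_{j >= 1} a * r^(j-1) = a / (1 - r).
  = 4/3 / (1 - 4/5)
  = 4/3 / (1/5)
  = 20/3.

20/3


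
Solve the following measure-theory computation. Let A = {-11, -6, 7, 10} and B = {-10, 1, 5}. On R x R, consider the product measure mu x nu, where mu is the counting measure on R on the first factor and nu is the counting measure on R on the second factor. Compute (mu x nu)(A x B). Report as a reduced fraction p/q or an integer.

For a measurable rectangle A x B, the product measure satisfies
  (mu x nu)(A x B) = mu(A) * nu(B).
  mu(A) = 4.
  nu(B) = 3.
  (mu x nu)(A x B) = 4 * 3 = 12.

12


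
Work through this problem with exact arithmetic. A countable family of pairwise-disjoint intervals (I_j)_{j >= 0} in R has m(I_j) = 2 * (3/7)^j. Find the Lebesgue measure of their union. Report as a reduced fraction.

By countable additivity of the Lebesgue measure on pairwise disjoint measurable sets,
  m(union_{j >= 0} I_j) = sum_{j >= 0} m(I_j) = sum_{j >= 0} a * r^j,
  with a = 2 and r = 3/7.
Since 0 < r = 3/7 < 1, the geometric series converges:
  sum_{j >= 0} a * r^j = a / (1 - r).
  = 2 / (1 - 3/7)
  = 2 / (4/7)
  = 7/2.

7/2


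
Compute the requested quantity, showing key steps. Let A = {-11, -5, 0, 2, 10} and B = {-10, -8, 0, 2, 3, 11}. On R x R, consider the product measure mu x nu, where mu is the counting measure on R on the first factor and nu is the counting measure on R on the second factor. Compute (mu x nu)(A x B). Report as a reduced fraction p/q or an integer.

For a measurable rectangle A x B, the product measure satisfies
  (mu x nu)(A x B) = mu(A) * nu(B).
  mu(A) = 5.
  nu(B) = 6.
  (mu x nu)(A x B) = 5 * 6 = 30.

30


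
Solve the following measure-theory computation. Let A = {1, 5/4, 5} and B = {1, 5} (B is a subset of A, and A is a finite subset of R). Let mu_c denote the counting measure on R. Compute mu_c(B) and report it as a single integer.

Counting measure assigns mu_c(E) = |E| (number of elements) when E is finite.
B has 2 element(s), so mu_c(B) = 2.

2


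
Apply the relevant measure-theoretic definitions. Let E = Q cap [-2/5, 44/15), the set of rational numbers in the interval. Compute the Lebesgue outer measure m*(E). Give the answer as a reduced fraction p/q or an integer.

Q cap [-2/5, 44/15) is countable; list its elements as q_1, q_2, ... . Fix eps > 0 and cover the k-th point by an interval of length eps * 2^(-k). The cover has total length eps * sum_{k>=1} 2^(-k) = eps, so by definition of outer measure m*(Q cap [-2/5, 44/15)) <= eps. Since eps was arbitrary and m* >= 0, the outer measure is 0.

0


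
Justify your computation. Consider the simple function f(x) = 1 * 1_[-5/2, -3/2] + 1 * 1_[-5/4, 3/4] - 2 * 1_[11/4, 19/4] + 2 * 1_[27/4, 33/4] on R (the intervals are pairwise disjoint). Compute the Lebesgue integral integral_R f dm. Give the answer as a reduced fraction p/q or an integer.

For a simple function f = sum_i c_i * 1_{A_i} with disjoint A_i,
  integral f dm = sum_i c_i * m(A_i).
Lengths of the A_i:
  m(A_1) = -3/2 - (-5/2) = 1.
  m(A_2) = 3/4 - (-5/4) = 2.
  m(A_3) = 19/4 - 11/4 = 2.
  m(A_4) = 33/4 - 27/4 = 3/2.
Contributions c_i * m(A_i):
  (1) * (1) = 1.
  (1) * (2) = 2.
  (-2) * (2) = -4.
  (2) * (3/2) = 3.
Total: 1 + 2 - 4 + 3 = 2.

2


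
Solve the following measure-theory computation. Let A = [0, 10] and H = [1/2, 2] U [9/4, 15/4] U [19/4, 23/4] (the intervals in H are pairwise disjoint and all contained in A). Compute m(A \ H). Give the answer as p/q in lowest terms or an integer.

The ambient interval has length m(A) = 10 - 0 = 10.
Since the holes are disjoint and sit inside A, by finite additivity
  m(H) = sum_i (b_i - a_i), and m(A \ H) = m(A) - m(H).
Computing the hole measures:
  m(H_1) = 2 - 1/2 = 3/2.
  m(H_2) = 15/4 - 9/4 = 3/2.
  m(H_3) = 23/4 - 19/4 = 1.
Summed: m(H) = 3/2 + 3/2 + 1 = 4.
So m(A \ H) = 10 - 4 = 6.

6


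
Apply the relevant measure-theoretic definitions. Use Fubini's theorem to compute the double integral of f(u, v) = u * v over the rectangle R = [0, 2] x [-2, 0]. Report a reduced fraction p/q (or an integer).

f(u, v) is a tensor product of a function of u and a function of v, and both factors are bounded continuous (hence Lebesgue integrable) on the rectangle, so Fubini's theorem applies:
  integral_R f d(m x m) = (integral_a1^b1 u du) * (integral_a2^b2 v dv).
Inner integral in u: integral_{0}^{2} u du = (2^2 - 0^2)/2
  = 2.
Inner integral in v: integral_{-2}^{0} v dv = (0^2 - (-2)^2)/2
  = -2.
Product: (2) * (-2) = -4.

-4


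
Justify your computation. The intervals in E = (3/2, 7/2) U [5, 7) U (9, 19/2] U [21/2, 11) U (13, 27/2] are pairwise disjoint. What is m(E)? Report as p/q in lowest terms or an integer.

For pairwise disjoint intervals, m(union_i I_i) = sum_i m(I_i),
and m is invariant under swapping open/closed endpoints (single points have measure 0).
So m(E) = sum_i (b_i - a_i).
  I_1 has length 7/2 - 3/2 = 2.
  I_2 has length 7 - 5 = 2.
  I_3 has length 19/2 - 9 = 1/2.
  I_4 has length 11 - 21/2 = 1/2.
  I_5 has length 27/2 - 13 = 1/2.
Summing:
  m(E) = 2 + 2 + 1/2 + 1/2 + 1/2 = 11/2.

11/2


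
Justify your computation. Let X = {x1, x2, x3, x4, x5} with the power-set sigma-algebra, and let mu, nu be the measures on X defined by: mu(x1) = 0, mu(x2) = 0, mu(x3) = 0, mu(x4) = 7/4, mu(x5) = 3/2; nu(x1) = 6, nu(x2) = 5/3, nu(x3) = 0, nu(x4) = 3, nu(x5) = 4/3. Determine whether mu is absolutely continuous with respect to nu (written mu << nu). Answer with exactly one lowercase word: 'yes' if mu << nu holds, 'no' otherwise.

mu << nu means: every nu-null measurable set is also mu-null; equivalently, for every atom x, if nu({x}) = 0 then mu({x}) = 0.
Checking each atom:
  x1: nu = 6 > 0 -> no constraint.
  x2: nu = 5/3 > 0 -> no constraint.
  x3: nu = 0, mu = 0 -> consistent with mu << nu.
  x4: nu = 3 > 0 -> no constraint.
  x5: nu = 4/3 > 0 -> no constraint.
No atom violates the condition. Therefore mu << nu.

yes


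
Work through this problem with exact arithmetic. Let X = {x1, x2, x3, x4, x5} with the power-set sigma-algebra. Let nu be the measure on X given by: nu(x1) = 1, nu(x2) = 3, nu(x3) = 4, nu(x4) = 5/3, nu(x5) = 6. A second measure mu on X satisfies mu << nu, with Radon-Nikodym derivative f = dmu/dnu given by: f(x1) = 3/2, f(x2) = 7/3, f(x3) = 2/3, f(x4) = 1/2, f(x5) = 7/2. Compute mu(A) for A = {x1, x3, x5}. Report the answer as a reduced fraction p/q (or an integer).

By the defining property of the Radon-Nikodym derivative, for every measurable set A,
  mu(A) = integral_A f dnu.
Since nu is a discrete measure concentrated on the atoms of X, the integral over A reduces to the sum
  mu(A) = sum_{x in A} f(x) * nu({x}).
Computing each term:
  x1: f(x1) * nu(x1) = 3/2 * 1 = 3/2.
  x3: f(x3) * nu(x3) = 2/3 * 4 = 8/3.
  x5: f(x5) * nu(x5) = 7/2 * 6 = 21.
Summing: mu(A) = 3/2 + 8/3 + 21 = 151/6.

151/6


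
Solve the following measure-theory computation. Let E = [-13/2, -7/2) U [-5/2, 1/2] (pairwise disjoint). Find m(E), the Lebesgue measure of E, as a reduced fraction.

For pairwise disjoint intervals, m(union_i I_i) = sum_i m(I_i),
and m is invariant under swapping open/closed endpoints (single points have measure 0).
So m(E) = sum_i (b_i - a_i).
  I_1 has length -7/2 - (-13/2) = 3.
  I_2 has length 1/2 - (-5/2) = 3.
Summing:
  m(E) = 3 + 3 = 6.

6


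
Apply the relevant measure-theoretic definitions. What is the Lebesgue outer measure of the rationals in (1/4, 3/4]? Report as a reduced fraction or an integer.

Q cap (1/4, 3/4] is countable; list its elements as q_1, q_2, ... . Fix eps > 0 and cover the k-th point by an interval of length eps * 2^(-k). The cover has total length eps * sum_{k>=1} 2^(-k) = eps, so by definition of outer measure m*(Q cap (1/4, 3/4]) <= eps. Since eps was arbitrary and m* >= 0, the outer measure is 0.

0


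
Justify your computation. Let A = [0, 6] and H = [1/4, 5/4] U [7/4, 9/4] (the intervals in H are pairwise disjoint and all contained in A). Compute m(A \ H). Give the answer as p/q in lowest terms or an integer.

The ambient interval has length m(A) = 6 - 0 = 6.
Since the holes are disjoint and sit inside A, by finite additivity
  m(H) = sum_i (b_i - a_i), and m(A \ H) = m(A) - m(H).
Computing the hole measures:
  m(H_1) = 5/4 - 1/4 = 1.
  m(H_2) = 9/4 - 7/4 = 1/2.
Summed: m(H) = 1 + 1/2 = 3/2.
So m(A \ H) = 6 - 3/2 = 9/2.

9/2


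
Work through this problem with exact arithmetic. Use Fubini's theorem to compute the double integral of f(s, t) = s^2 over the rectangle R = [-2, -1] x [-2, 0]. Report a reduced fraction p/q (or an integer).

f(s, t) is a tensor product of a function of s and a function of t, and both factors are bounded continuous (hence Lebesgue integrable) on the rectangle, so Fubini's theorem applies:
  integral_R f d(m x m) = (integral_a1^b1 s^2 ds) * (integral_a2^b2 1 dt).
Inner integral in s: integral_{-2}^{-1} s^2 ds = ((-1)^3 - (-2)^3)/3
  = 7/3.
Inner integral in t: integral_{-2}^{0} 1 dt = (0^1 - (-2)^1)/1
  = 2.
Product: (7/3) * (2) = 14/3.

14/3


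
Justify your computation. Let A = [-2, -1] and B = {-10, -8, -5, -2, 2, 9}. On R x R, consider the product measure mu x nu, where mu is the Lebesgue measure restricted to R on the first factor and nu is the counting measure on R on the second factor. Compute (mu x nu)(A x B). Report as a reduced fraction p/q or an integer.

For a measurable rectangle A x B, the product measure satisfies
  (mu x nu)(A x B) = mu(A) * nu(B).
  mu(A) = 1.
  nu(B) = 6.
  (mu x nu)(A x B) = 1 * 6 = 6.

6


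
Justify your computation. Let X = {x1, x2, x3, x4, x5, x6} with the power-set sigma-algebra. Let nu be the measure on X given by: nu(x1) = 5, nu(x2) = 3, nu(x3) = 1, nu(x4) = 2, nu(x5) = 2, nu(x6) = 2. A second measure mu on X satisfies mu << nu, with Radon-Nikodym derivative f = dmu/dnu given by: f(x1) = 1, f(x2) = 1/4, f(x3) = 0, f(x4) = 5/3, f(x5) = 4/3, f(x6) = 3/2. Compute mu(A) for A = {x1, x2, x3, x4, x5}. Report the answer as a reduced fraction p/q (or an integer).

By the defining property of the Radon-Nikodym derivative, for every measurable set A,
  mu(A) = integral_A f dnu.
Since nu is a discrete measure concentrated on the atoms of X, the integral over A reduces to the sum
  mu(A) = sum_{x in A} f(x) * nu({x}).
Computing each term:
  x1: f(x1) * nu(x1) = 1 * 5 = 5.
  x2: f(x2) * nu(x2) = 1/4 * 3 = 3/4.
  x3: f(x3) * nu(x3) = 0 * 1 = 0.
  x4: f(x4) * nu(x4) = 5/3 * 2 = 10/3.
  x5: f(x5) * nu(x5) = 4/3 * 2 = 8/3.
Summing: mu(A) = 5 + 3/4 + 0 + 10/3 + 8/3 = 47/4.

47/4


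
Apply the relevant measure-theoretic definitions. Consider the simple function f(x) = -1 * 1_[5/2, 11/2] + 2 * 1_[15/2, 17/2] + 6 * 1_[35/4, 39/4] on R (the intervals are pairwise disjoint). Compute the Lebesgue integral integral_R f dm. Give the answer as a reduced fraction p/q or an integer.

For a simple function f = sum_i c_i * 1_{A_i} with disjoint A_i,
  integral f dm = sum_i c_i * m(A_i).
Lengths of the A_i:
  m(A_1) = 11/2 - 5/2 = 3.
  m(A_2) = 17/2 - 15/2 = 1.
  m(A_3) = 39/4 - 35/4 = 1.
Contributions c_i * m(A_i):
  (-1) * (3) = -3.
  (2) * (1) = 2.
  (6) * (1) = 6.
Total: -3 + 2 + 6 = 5.

5


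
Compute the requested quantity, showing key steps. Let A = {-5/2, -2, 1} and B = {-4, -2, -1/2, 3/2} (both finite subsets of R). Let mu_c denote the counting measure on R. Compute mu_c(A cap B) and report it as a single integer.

Counting measure on a finite set equals cardinality. mu_c(A cap B) = |A cap B| (elements appearing in both).
Enumerating the elements of A that also lie in B gives 1 element(s).
So mu_c(A cap B) = 1.

1


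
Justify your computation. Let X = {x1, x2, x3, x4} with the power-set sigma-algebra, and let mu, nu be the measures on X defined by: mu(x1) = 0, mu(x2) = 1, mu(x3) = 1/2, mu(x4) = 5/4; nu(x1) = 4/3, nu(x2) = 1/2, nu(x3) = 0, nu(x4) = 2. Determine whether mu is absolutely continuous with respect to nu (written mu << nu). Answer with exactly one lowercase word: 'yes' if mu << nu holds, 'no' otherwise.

mu << nu means: every nu-null measurable set is also mu-null; equivalently, for every atom x, if nu({x}) = 0 then mu({x}) = 0.
Checking each atom:
  x1: nu = 4/3 > 0 -> no constraint.
  x2: nu = 1/2 > 0 -> no constraint.
  x3: nu = 0, mu = 1/2 > 0 -> violates mu << nu.
  x4: nu = 2 > 0 -> no constraint.
The atom(s) x3 violate the condition (nu = 0 but mu > 0). Therefore mu is NOT absolutely continuous w.r.t. nu.

no


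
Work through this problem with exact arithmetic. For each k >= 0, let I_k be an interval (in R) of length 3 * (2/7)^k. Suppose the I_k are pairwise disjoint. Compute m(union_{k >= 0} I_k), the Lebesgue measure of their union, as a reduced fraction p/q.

By countable additivity of the Lebesgue measure on pairwise disjoint measurable sets,
  m(union_{k >= 0} I_k) = sum_{k >= 0} m(I_k) = sum_{k >= 0} a * r^k,
  with a = 3 and r = 2/7.
Since 0 < r = 2/7 < 1, the geometric series converges:
  sum_{k >= 0} a * r^k = a / (1 - r).
  = 3 / (1 - 2/7)
  = 3 / (5/7)
  = 21/5.

21/5


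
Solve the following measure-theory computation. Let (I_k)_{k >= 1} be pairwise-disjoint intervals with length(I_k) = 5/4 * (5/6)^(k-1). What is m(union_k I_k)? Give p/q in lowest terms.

By countable additivity of the Lebesgue measure on pairwise disjoint measurable sets,
  m(union_{k >= 1} I_k) = sum_{k >= 1} m(I_k) = sum_{k >= 1} a * r^(k-1),
  with a = 5/4 and r = 5/6.
Since 0 < r = 5/6 < 1, the geometric series converges:
  sum_{k >= 1} a * r^(k-1) = a / (1 - r).
  = 5/4 / (1 - 5/6)
  = 5/4 / (1/6)
  = 15/2.

15/2


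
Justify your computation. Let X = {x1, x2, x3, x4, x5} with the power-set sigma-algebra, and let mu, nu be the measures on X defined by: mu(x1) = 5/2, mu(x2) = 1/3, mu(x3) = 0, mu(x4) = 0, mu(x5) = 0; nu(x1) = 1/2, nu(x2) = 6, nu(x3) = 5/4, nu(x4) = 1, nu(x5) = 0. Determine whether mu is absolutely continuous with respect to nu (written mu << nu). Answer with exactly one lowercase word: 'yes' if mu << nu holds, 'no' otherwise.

mu << nu means: every nu-null measurable set is also mu-null; equivalently, for every atom x, if nu({x}) = 0 then mu({x}) = 0.
Checking each atom:
  x1: nu = 1/2 > 0 -> no constraint.
  x2: nu = 6 > 0 -> no constraint.
  x3: nu = 5/4 > 0 -> no constraint.
  x4: nu = 1 > 0 -> no constraint.
  x5: nu = 0, mu = 0 -> consistent with mu << nu.
No atom violates the condition. Therefore mu << nu.

yes


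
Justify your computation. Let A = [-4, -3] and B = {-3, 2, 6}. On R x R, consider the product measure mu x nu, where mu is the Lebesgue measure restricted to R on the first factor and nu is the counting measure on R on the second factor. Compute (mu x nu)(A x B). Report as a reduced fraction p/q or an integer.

For a measurable rectangle A x B, the product measure satisfies
  (mu x nu)(A x B) = mu(A) * nu(B).
  mu(A) = 1.
  nu(B) = 3.
  (mu x nu)(A x B) = 1 * 3 = 3.

3


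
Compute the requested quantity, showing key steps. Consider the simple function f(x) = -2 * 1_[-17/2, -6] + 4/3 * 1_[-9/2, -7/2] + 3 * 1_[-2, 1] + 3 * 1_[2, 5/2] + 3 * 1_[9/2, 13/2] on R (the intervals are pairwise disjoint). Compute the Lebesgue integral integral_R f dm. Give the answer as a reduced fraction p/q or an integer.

For a simple function f = sum_i c_i * 1_{A_i} with disjoint A_i,
  integral f dm = sum_i c_i * m(A_i).
Lengths of the A_i:
  m(A_1) = -6 - (-17/2) = 5/2.
  m(A_2) = -7/2 - (-9/2) = 1.
  m(A_3) = 1 - (-2) = 3.
  m(A_4) = 5/2 - 2 = 1/2.
  m(A_5) = 13/2 - 9/2 = 2.
Contributions c_i * m(A_i):
  (-2) * (5/2) = -5.
  (4/3) * (1) = 4/3.
  (3) * (3) = 9.
  (3) * (1/2) = 3/2.
  (3) * (2) = 6.
Total: -5 + 4/3 + 9 + 3/2 + 6 = 77/6.

77/6


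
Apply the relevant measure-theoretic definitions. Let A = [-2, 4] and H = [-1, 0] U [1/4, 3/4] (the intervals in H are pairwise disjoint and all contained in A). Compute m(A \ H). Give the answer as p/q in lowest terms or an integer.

The ambient interval has length m(A) = 4 - (-2) = 6.
Since the holes are disjoint and sit inside A, by finite additivity
  m(H) = sum_i (b_i - a_i), and m(A \ H) = m(A) - m(H).
Computing the hole measures:
  m(H_1) = 0 - (-1) = 1.
  m(H_2) = 3/4 - 1/4 = 1/2.
Summed: m(H) = 1 + 1/2 = 3/2.
So m(A \ H) = 6 - 3/2 = 9/2.

9/2


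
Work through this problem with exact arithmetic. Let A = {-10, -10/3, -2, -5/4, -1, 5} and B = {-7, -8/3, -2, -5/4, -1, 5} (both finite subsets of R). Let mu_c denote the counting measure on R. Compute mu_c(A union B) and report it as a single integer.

Counting measure on a finite set equals cardinality. By inclusion-exclusion, |A union B| = |A| + |B| - |A cap B|.
|A| = 6, |B| = 6, |A cap B| = 4.
So mu_c(A union B) = 6 + 6 - 4 = 8.

8


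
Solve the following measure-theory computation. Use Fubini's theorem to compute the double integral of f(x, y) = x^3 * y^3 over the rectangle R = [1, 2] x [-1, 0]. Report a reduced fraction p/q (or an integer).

f(x, y) is a tensor product of a function of x and a function of y, and both factors are bounded continuous (hence Lebesgue integrable) on the rectangle, so Fubini's theorem applies:
  integral_R f d(m x m) = (integral_a1^b1 x^3 dx) * (integral_a2^b2 y^3 dy).
Inner integral in x: integral_{1}^{2} x^3 dx = (2^4 - 1^4)/4
  = 15/4.
Inner integral in y: integral_{-1}^{0} y^3 dy = (0^4 - (-1)^4)/4
  = -1/4.
Product: (15/4) * (-1/4) = -15/16.

-15/16


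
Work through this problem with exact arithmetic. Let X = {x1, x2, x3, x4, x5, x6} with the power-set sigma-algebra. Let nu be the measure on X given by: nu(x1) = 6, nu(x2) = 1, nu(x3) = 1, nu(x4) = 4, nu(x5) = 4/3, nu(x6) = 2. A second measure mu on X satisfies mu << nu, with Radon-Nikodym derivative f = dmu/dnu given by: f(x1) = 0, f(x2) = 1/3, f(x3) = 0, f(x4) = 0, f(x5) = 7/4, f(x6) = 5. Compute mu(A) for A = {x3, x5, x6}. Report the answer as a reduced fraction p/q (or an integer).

By the defining property of the Radon-Nikodym derivative, for every measurable set A,
  mu(A) = integral_A f dnu.
Since nu is a discrete measure concentrated on the atoms of X, the integral over A reduces to the sum
  mu(A) = sum_{x in A} f(x) * nu({x}).
Computing each term:
  x3: f(x3) * nu(x3) = 0 * 1 = 0.
  x5: f(x5) * nu(x5) = 7/4 * 4/3 = 7/3.
  x6: f(x6) * nu(x6) = 5 * 2 = 10.
Summing: mu(A) = 0 + 7/3 + 10 = 37/3.

37/3
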